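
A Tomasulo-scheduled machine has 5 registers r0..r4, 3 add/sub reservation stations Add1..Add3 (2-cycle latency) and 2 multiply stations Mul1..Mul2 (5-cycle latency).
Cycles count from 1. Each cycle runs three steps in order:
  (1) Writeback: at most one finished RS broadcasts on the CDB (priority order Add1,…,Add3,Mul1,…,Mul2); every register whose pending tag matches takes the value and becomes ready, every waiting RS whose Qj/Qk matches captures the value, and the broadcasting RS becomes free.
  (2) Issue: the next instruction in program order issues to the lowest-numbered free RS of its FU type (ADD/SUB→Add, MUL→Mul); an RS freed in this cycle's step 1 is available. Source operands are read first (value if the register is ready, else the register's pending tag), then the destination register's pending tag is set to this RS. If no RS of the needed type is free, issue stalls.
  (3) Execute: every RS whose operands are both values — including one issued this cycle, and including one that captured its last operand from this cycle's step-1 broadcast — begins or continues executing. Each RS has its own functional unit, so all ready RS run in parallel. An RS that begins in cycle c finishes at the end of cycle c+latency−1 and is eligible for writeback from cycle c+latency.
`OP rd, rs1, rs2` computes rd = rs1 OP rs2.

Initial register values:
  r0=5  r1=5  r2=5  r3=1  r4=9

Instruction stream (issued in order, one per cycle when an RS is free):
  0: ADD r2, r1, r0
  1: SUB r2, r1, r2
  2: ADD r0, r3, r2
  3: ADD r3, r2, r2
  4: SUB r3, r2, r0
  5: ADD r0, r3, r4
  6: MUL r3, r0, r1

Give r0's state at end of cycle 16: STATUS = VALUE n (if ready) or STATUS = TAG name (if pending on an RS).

STATUS = VALUE 8

  c1: issue ADD r2<-Add1  regs: r0:5,r1:5,r2:Add1,r3:1,r4:9
  c2: issue SUB r2<-Add2  regs: r0:5,r1:5,r2:Add2,r3:1,r4:9
  c3: CDB Add1=10; issue ADD r0<-Add1  regs: r0:Add1,r1:5,r2:Add2,r3:1,r4:9
  c4: issue ADD r3<-Add3  regs: r0:Add1,r1:5,r2:Add2,r3:Add3,r4:9
  c5: CDB Add2=-5; issue SUB r3<-Add2  regs: r0:Add1,r1:5,r2:-5,r3:Add2,r4:9
  c6: stall  regs: r0:Add1,r1:5,r2:-5,r3:Add2,r4:9
  c7: CDB Add1=-4; issue ADD r0<-Add1  regs: r0:Add1,r1:5,r2:-5,r3:Add2,r4:9
  c8: CDB Add3=-10; issue MUL r3<-Mul1  regs: r0:Add1,r1:5,r2:-5,r3:Mul1,r4:9
  c9: CDB Add2=-1  regs: r0:Add1,r1:5,r2:-5,r3:Mul1,r4:9
  c10: -  regs: r0:Add1,r1:5,r2:-5,r3:Mul1,r4:9
  c11: CDB Add1=8  regs: r0:8,r1:5,r2:-5,r3:Mul1,r4:9
  c12: -  regs: r0:8,r1:5,r2:-5,r3:Mul1,r4:9
  c13: -  regs: r0:8,r1:5,r2:-5,r3:Mul1,r4:9
  c14: -  regs: r0:8,r1:5,r2:-5,r3:Mul1,r4:9
  c15: -  regs: r0:8,r1:5,r2:-5,r3:Mul1,r4:9
  c16: CDB Mul1=40  regs: r0:8,r1:5,r2:-5,r3:40,r4:9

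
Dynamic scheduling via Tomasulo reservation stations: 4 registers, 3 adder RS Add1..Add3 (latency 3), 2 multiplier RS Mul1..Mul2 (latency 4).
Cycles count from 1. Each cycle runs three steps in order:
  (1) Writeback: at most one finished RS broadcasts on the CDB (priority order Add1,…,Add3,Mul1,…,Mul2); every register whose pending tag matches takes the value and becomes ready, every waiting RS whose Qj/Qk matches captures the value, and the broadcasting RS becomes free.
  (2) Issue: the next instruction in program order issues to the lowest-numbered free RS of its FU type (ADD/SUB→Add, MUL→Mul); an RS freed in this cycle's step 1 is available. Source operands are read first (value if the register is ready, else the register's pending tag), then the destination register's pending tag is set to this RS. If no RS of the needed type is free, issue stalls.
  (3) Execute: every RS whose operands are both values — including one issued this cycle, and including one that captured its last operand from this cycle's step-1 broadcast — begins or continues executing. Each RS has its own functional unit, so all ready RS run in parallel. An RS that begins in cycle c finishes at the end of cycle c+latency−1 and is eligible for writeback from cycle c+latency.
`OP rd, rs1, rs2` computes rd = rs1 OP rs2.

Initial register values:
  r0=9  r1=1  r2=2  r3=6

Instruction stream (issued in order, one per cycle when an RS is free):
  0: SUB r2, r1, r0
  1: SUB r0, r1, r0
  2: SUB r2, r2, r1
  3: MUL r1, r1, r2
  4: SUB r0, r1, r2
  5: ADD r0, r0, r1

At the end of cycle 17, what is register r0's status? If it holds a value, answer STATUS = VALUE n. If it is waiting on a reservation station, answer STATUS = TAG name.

STATUS = VALUE -9

c1: issue SUB r2<-Add1 | r0:9,r1:1,r2:Add1,r3:6
c2: issue SUB r0<-Add2 | r0:Add2,r1:1,r2:Add1,r3:6
c3: issue SUB r2<-Add3 | r0:Add2,r1:1,r2:Add3,r3:6
c4: CDB Add1=-8; issue MUL r1<-Mul1 | r0:Add2,r1:Mul1,r2:Add3,r3:6
c5: CDB Add2=-8; issue SUB r0<-Add1 | r0:Add1,r1:Mul1,r2:Add3,r3:6
c6: issue ADD r0<-Add2 | r0:Add2,r1:Mul1,r2:Add3,r3:6
c7: CDB Add3=-9 | r0:Add2,r1:Mul1,r2:-9,r3:6
c8: - | r0:Add2,r1:Mul1,r2:-9,r3:6
c9: - | r0:Add2,r1:Mul1,r2:-9,r3:6
c10: - | r0:Add2,r1:Mul1,r2:-9,r3:6
c11: CDB Mul1=-9 | r0:Add2,r1:-9,r2:-9,r3:6
c12: - | r0:Add2,r1:-9,r2:-9,r3:6
c13: - | r0:Add2,r1:-9,r2:-9,r3:6
c14: CDB Add1=0 | r0:Add2,r1:-9,r2:-9,r3:6
c15: - | r0:Add2,r1:-9,r2:-9,r3:6
c16: - | r0:Add2,r1:-9,r2:-9,r3:6
c17: CDB Add2=-9 | r0:-9,r1:-9,r2:-9,r3:6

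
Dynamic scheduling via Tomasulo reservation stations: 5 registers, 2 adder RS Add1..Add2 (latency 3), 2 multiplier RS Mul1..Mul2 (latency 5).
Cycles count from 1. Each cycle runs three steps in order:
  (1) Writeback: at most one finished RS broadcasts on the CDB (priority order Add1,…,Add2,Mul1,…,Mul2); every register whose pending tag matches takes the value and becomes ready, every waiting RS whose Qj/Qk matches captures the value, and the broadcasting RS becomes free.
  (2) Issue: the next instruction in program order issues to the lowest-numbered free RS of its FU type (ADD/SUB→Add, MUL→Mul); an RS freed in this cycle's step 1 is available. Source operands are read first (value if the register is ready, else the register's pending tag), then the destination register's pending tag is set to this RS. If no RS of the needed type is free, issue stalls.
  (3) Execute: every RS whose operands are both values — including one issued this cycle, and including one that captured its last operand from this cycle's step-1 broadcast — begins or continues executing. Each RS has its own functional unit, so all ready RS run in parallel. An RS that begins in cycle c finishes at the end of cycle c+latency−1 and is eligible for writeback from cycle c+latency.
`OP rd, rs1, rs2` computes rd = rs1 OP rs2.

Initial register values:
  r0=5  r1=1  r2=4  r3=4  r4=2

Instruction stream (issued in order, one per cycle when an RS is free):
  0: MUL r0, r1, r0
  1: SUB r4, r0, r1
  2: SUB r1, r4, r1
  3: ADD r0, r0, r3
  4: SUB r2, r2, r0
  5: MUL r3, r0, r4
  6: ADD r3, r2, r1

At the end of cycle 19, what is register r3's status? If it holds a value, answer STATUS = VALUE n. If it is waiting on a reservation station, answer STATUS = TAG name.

STATUS = VALUE -2

c1: issue MUL r0<-Mul1 | r0:Mul1,r1:1,r2:4,r3:4,r4:2
c2: issue SUB r4<-Add1 | r0:Mul1,r1:1,r2:4,r3:4,r4:Add1
c3: issue SUB r1<-Add2 | r0:Mul1,r1:Add2,r2:4,r3:4,r4:Add1
c4: stall | r0:Mul1,r1:Add2,r2:4,r3:4,r4:Add1
c5: stall | r0:Mul1,r1:Add2,r2:4,r3:4,r4:Add1
c6: CDB Mul1=5; stall | r0:5,r1:Add2,r2:4,r3:4,r4:Add1
c7: stall | r0:5,r1:Add2,r2:4,r3:4,r4:Add1
c8: stall | r0:5,r1:Add2,r2:4,r3:4,r4:Add1
c9: CDB Add1=4; issue ADD r0<-Add1 | r0:Add1,r1:Add2,r2:4,r3:4,r4:4
c10: stall | r0:Add1,r1:Add2,r2:4,r3:4,r4:4
c11: stall | r0:Add1,r1:Add2,r2:4,r3:4,r4:4
c12: CDB Add1=9; issue SUB r2<-Add1 | r0:9,r1:Add2,r2:Add1,r3:4,r4:4
c13: CDB Add2=3; issue MUL r3<-Mul1 | r0:9,r1:3,r2:Add1,r3:Mul1,r4:4
c14: issue ADD r3<-Add2 | r0:9,r1:3,r2:Add1,r3:Add2,r4:4
c15: CDB Add1=-5 | r0:9,r1:3,r2:-5,r3:Add2,r4:4
c16: - | r0:9,r1:3,r2:-5,r3:Add2,r4:4
c17: - | r0:9,r1:3,r2:-5,r3:Add2,r4:4
c18: CDB Add2=-2 | r0:9,r1:3,r2:-5,r3:-2,r4:4
c19: CDB Mul1=36 | r0:9,r1:3,r2:-5,r3:-2,r4:4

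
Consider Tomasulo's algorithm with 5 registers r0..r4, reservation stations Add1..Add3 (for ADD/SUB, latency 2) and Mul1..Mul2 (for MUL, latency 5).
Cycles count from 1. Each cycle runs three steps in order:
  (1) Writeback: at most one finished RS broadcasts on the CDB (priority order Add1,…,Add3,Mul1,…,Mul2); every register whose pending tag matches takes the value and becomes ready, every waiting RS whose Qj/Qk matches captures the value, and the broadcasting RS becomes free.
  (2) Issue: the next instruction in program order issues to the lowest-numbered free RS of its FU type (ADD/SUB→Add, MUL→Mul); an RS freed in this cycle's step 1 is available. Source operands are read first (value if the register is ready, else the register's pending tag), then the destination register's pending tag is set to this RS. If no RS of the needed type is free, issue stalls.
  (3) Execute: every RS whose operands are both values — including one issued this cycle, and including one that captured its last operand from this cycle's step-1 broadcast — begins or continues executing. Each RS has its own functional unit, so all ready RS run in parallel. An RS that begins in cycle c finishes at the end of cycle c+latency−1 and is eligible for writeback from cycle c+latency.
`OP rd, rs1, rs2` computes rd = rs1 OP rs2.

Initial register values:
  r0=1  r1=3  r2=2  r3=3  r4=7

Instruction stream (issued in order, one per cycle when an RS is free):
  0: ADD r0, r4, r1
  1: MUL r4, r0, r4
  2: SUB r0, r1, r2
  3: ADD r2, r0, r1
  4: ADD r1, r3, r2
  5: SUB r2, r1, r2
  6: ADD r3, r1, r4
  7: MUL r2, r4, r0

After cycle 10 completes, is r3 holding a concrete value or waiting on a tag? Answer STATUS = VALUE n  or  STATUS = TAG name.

STATUS = TAG Add2

  c1: issue ADD r0<-Add1  regs: r0:Add1,r1:3,r2:2,r3:3,r4:7
  c2: issue MUL r4<-Mul1  regs: r0:Add1,r1:3,r2:2,r3:3,r4:Mul1
  c3: CDB Add1=10; issue SUB r0<-Add1  regs: r0:Add1,r1:3,r2:2,r3:3,r4:Mul1
  c4: issue ADD r2<-Add2  regs: r0:Add1,r1:3,r2:Add2,r3:3,r4:Mul1
  c5: CDB Add1=1; issue ADD r1<-Add1  regs: r0:1,r1:Add1,r2:Add2,r3:3,r4:Mul1
  c6: issue SUB r2<-Add3  regs: r0:1,r1:Add1,r2:Add3,r3:3,r4:Mul1
  c7: CDB Add2=4; issue ADD r3<-Add2  regs: r0:1,r1:Add1,r2:Add3,r3:Add2,r4:Mul1
  c8: CDB Mul1=70; issue MUL r2<-Mul1  regs: r0:1,r1:Add1,r2:Mul1,r3:Add2,r4:70
  c9: CDB Add1=7  regs: r0:1,r1:7,r2:Mul1,r3:Add2,r4:70
  c10: -  regs: r0:1,r1:7,r2:Mul1,r3:Add2,r4:70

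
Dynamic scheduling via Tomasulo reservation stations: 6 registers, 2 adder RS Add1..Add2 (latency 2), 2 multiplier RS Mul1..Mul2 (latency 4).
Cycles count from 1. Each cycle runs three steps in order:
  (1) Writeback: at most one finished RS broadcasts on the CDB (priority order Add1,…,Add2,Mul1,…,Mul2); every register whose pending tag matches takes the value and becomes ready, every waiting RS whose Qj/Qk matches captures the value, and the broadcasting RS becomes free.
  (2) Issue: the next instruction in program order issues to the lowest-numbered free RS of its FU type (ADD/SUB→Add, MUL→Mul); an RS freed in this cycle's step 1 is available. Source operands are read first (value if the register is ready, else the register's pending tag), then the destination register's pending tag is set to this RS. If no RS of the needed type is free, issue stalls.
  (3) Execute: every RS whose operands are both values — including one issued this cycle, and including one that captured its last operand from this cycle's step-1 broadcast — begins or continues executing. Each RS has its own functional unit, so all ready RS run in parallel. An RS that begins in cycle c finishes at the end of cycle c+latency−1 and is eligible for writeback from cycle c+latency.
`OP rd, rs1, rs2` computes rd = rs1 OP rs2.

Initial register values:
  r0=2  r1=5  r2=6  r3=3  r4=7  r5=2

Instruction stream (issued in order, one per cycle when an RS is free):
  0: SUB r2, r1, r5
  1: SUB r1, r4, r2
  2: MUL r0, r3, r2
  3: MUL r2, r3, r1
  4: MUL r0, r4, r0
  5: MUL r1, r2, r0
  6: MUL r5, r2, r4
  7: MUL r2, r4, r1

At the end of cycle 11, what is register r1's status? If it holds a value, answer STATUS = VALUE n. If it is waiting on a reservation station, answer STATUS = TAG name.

  c1: issue SUB r2<-Add1  regs: r0:2,r1:5,r2:Add1,r3:3,r4:7,r5:2
  c2: issue SUB r1<-Add2  regs: r0:2,r1:Add2,r2:Add1,r3:3,r4:7,r5:2
  c3: CDB Add1=3; issue MUL r0<-Mul1  regs: r0:Mul1,r1:Add2,r2:3,r3:3,r4:7,r5:2
  c4: issue MUL r2<-Mul2  regs: r0:Mul1,r1:Add2,r2:Mul2,r3:3,r4:7,r5:2
  c5: CDB Add2=4; stall  regs: r0:Mul1,r1:4,r2:Mul2,r3:3,r4:7,r5:2
  c6: stall  regs: r0:Mul1,r1:4,r2:Mul2,r3:3,r4:7,r5:2
  c7: CDB Mul1=9; issue MUL r0<-Mul1  regs: r0:Mul1,r1:4,r2:Mul2,r3:3,r4:7,r5:2
  c8: stall  regs: r0:Mul1,r1:4,r2:Mul2,r3:3,r4:7,r5:2
  c9: CDB Mul2=12; issue MUL r1<-Mul2  regs: r0:Mul1,r1:Mul2,r2:12,r3:3,r4:7,r5:2
  c10: stall  regs: r0:Mul1,r1:Mul2,r2:12,r3:3,r4:7,r5:2
  c11: CDB Mul1=63; issue MUL r5<-Mul1  regs: r0:63,r1:Mul2,r2:12,r3:3,r4:7,r5:Mul1

STATUS = TAG Mul2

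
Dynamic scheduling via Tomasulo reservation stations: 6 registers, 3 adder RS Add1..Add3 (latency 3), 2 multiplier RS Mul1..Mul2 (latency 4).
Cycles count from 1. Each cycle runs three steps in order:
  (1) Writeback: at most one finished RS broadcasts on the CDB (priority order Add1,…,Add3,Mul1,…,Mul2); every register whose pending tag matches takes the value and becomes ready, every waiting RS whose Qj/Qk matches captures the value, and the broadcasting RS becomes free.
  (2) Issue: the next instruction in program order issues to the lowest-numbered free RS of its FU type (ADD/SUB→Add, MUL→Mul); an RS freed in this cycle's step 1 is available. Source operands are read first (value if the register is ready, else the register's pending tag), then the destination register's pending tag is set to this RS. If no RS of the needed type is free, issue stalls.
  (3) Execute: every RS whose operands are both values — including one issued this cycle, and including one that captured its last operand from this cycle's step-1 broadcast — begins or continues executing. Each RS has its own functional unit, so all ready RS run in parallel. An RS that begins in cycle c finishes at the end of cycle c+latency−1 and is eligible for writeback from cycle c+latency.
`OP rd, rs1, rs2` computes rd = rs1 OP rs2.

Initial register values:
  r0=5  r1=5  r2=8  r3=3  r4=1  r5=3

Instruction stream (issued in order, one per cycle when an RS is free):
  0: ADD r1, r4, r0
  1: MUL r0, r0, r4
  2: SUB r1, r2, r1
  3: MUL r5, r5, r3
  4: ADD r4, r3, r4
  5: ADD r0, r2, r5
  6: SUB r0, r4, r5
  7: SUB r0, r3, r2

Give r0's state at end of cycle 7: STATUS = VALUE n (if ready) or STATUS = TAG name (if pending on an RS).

STATUS = TAG Add2

  c1: issue ADD r1<-Add1  regs: r0:5,r1:Add1,r2:8,r3:3,r4:1,r5:3
  c2: issue MUL r0<-Mul1  regs: r0:Mul1,r1:Add1,r2:8,r3:3,r4:1,r5:3
  c3: issue SUB r1<-Add2  regs: r0:Mul1,r1:Add2,r2:8,r3:3,r4:1,r5:3
  c4: CDB Add1=6; issue MUL r5<-Mul2  regs: r0:Mul1,r1:Add2,r2:8,r3:3,r4:1,r5:Mul2
  c5: issue ADD r4<-Add1  regs: r0:Mul1,r1:Add2,r2:8,r3:3,r4:Add1,r5:Mul2
  c6: CDB Mul1=5; issue ADD r0<-Add3  regs: r0:Add3,r1:Add2,r2:8,r3:3,r4:Add1,r5:Mul2
  c7: CDB Add2=2; issue SUB r0<-Add2  regs: r0:Add2,r1:2,r2:8,r3:3,r4:Add1,r5:Mul2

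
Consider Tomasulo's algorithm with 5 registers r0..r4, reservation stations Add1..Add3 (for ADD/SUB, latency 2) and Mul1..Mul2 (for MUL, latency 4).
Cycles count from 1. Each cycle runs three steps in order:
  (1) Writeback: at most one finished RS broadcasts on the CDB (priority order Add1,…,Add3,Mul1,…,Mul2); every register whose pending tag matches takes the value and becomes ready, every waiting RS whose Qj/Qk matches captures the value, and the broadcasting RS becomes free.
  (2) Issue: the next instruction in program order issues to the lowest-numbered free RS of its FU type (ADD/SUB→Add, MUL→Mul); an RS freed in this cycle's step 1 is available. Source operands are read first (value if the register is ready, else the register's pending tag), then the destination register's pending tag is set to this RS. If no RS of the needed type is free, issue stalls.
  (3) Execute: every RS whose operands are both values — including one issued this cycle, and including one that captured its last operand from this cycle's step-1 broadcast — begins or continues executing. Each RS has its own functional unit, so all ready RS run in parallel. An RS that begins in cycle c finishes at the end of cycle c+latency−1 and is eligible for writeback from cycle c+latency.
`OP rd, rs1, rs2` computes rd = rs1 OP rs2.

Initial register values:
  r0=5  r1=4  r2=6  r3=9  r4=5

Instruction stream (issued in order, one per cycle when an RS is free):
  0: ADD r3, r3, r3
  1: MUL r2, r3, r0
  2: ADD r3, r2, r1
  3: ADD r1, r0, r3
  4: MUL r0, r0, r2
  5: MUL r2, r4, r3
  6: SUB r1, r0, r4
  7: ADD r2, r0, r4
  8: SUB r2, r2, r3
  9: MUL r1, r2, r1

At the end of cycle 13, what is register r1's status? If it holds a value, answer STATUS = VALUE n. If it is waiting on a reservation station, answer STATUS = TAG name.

STATUS = TAG Mul2

c1: issue ADD r3<-Add1 | r0:5,r1:4,r2:6,r3:Add1,r4:5
c2: issue MUL r2<-Mul1 | r0:5,r1:4,r2:Mul1,r3:Add1,r4:5
c3: CDB Add1=18; issue ADD r3<-Add1 | r0:5,r1:4,r2:Mul1,r3:Add1,r4:5
c4: issue ADD r1<-Add2 | r0:5,r1:Add2,r2:Mul1,r3:Add1,r4:5
c5: issue MUL r0<-Mul2 | r0:Mul2,r1:Add2,r2:Mul1,r3:Add1,r4:5
c6: stall | r0:Mul2,r1:Add2,r2:Mul1,r3:Add1,r4:5
c7: CDB Mul1=90; issue MUL r2<-Mul1 | r0:Mul2,r1:Add2,r2:Mul1,r3:Add1,r4:5
c8: issue SUB r1<-Add3 | r0:Mul2,r1:Add3,r2:Mul1,r3:Add1,r4:5
c9: CDB Add1=94; issue ADD r2<-Add1 | r0:Mul2,r1:Add3,r2:Add1,r3:94,r4:5
c10: stall | r0:Mul2,r1:Add3,r2:Add1,r3:94,r4:5
c11: CDB Add2=99; issue SUB r2<-Add2 | r0:Mul2,r1:Add3,r2:Add2,r3:94,r4:5
c12: CDB Mul2=450; issue MUL r1<-Mul2 | r0:450,r1:Mul2,r2:Add2,r3:94,r4:5
c13: CDB Mul1=470 | r0:450,r1:Mul2,r2:Add2,r3:94,r4:5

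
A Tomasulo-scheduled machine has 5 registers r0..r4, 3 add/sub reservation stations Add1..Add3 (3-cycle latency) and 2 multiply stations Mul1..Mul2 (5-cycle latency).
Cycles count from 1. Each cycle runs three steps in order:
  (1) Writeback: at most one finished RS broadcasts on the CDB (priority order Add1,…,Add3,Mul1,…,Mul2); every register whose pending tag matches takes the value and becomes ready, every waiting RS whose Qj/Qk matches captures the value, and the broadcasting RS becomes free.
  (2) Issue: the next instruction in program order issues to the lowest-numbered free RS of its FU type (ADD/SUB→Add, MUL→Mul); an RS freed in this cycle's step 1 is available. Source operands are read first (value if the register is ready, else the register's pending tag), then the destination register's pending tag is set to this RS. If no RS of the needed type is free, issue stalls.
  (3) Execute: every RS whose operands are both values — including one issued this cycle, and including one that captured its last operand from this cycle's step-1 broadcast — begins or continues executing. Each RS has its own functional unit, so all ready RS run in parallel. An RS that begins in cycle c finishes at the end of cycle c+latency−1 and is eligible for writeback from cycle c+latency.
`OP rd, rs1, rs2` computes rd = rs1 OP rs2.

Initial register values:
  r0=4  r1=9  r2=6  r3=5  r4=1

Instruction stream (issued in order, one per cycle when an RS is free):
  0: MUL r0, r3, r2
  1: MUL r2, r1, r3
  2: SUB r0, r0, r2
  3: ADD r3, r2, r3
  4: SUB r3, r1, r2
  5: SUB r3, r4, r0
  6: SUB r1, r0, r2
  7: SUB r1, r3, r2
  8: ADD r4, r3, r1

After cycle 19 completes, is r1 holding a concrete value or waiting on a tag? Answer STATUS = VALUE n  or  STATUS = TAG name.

STATUS = VALUE -29

cycle 1: issue MUL r0<-Mul1 // r0:Mul1,r1:9,r2:6,r3:5,r4:1
cycle 2: issue MUL r2<-Mul2 // r0:Mul1,r1:9,r2:Mul2,r3:5,r4:1
cycle 3: issue SUB r0<-Add1 // r0:Add1,r1:9,r2:Mul2,r3:5,r4:1
cycle 4: issue ADD r3<-Add2 // r0:Add1,r1:9,r2:Mul2,r3:Add2,r4:1
cycle 5: issue SUB r3<-Add3 // r0:Add1,r1:9,r2:Mul2,r3:Add3,r4:1
cycle 6: CDB Mul1=30; stall // r0:Add1,r1:9,r2:Mul2,r3:Add3,r4:1
cycle 7: CDB Mul2=45; stall // r0:Add1,r1:9,r2:45,r3:Add3,r4:1
cycle 8: stall // r0:Add1,r1:9,r2:45,r3:Add3,r4:1
cycle 9: stall // r0:Add1,r1:9,r2:45,r3:Add3,r4:1
cycle 10: CDB Add1=-15; issue SUB r3<-Add1 // r0:-15,r1:9,r2:45,r3:Add1,r4:1
cycle 11: CDB Add2=50; issue SUB r1<-Add2 // r0:-15,r1:Add2,r2:45,r3:Add1,r4:1
cycle 12: CDB Add3=-36; issue SUB r1<-Add3 // r0:-15,r1:Add3,r2:45,r3:Add1,r4:1
cycle 13: CDB Add1=16; issue ADD r4<-Add1 // r0:-15,r1:Add3,r2:45,r3:16,r4:Add1
cycle 14: CDB Add2=-60 // r0:-15,r1:Add3,r2:45,r3:16,r4:Add1
cycle 15: - // r0:-15,r1:Add3,r2:45,r3:16,r4:Add1
cycle 16: CDB Add3=-29 // r0:-15,r1:-29,r2:45,r3:16,r4:Add1
cycle 17: - // r0:-15,r1:-29,r2:45,r3:16,r4:Add1
cycle 18: - // r0:-15,r1:-29,r2:45,r3:16,r4:Add1
cycle 19: CDB Add1=-13 // r0:-15,r1:-29,r2:45,r3:16,r4:-13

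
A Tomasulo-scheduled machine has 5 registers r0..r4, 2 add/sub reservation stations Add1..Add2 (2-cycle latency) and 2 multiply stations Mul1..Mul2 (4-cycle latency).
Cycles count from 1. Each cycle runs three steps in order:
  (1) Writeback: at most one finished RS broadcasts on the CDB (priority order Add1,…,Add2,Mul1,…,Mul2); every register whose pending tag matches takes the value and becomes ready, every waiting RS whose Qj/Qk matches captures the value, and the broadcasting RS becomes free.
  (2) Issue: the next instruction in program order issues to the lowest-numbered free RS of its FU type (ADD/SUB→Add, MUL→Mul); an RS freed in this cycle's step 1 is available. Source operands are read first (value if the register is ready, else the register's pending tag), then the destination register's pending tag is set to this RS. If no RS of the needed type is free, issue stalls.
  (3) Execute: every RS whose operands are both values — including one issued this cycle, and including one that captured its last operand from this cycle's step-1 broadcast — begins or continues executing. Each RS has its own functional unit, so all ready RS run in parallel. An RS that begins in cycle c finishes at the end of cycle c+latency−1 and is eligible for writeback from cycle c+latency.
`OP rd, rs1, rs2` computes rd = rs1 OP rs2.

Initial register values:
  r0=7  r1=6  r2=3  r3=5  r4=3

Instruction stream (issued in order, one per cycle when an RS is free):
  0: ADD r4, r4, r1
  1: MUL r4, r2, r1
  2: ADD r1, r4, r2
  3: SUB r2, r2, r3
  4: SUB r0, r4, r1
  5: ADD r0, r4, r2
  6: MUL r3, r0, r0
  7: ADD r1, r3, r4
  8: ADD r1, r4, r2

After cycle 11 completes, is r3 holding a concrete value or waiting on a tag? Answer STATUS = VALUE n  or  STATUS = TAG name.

STATUS = TAG Mul1

  c1: issue ADD r4<-Add1  regs: r0:7,r1:6,r2:3,r3:5,r4:Add1
  c2: issue MUL r4<-Mul1  regs: r0:7,r1:6,r2:3,r3:5,r4:Mul1
  c3: CDB Add1=9; issue ADD r1<-Add1  regs: r0:7,r1:Add1,r2:3,r3:5,r4:Mul1
  c4: issue SUB r2<-Add2  regs: r0:7,r1:Add1,r2:Add2,r3:5,r4:Mul1
  c5: stall  regs: r0:7,r1:Add1,r2:Add2,r3:5,r4:Mul1
  c6: CDB Add2=-2; issue SUB r0<-Add2  regs: r0:Add2,r1:Add1,r2:-2,r3:5,r4:Mul1
  c7: CDB Mul1=18; stall  regs: r0:Add2,r1:Add1,r2:-2,r3:5,r4:18
  c8: stall  regs: r0:Add2,r1:Add1,r2:-2,r3:5,r4:18
  c9: CDB Add1=21; issue ADD r0<-Add1  regs: r0:Add1,r1:21,r2:-2,r3:5,r4:18
  c10: issue MUL r3<-Mul1  regs: r0:Add1,r1:21,r2:-2,r3:Mul1,r4:18
  c11: CDB Add1=16; issue ADD r1<-Add1  regs: r0:16,r1:Add1,r2:-2,r3:Mul1,r4:18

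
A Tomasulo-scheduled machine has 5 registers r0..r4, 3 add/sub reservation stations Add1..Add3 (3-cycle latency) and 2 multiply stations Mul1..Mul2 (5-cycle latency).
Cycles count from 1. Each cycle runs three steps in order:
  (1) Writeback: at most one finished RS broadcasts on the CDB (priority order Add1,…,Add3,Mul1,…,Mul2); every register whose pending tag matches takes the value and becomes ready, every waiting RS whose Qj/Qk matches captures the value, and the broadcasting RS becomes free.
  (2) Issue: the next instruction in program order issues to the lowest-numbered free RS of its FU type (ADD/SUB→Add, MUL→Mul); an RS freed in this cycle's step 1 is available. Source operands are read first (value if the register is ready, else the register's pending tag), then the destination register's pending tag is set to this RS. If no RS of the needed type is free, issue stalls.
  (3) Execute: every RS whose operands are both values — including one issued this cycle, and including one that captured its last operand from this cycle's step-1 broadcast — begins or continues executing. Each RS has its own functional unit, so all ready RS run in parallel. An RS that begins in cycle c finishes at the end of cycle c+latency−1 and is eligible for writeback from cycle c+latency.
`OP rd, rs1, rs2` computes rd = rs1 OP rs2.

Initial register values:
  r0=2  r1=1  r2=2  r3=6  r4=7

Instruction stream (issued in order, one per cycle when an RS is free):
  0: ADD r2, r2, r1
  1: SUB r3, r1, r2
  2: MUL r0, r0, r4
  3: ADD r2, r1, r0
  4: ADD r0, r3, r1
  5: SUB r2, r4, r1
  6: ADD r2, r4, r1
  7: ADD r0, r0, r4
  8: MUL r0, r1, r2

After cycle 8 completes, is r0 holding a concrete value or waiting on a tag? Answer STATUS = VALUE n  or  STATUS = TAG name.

c1: issue ADD r2<-Add1 | r0:2,r1:1,r2:Add1,r3:6,r4:7
c2: issue SUB r3<-Add2 | r0:2,r1:1,r2:Add1,r3:Add2,r4:7
c3: issue MUL r0<-Mul1 | r0:Mul1,r1:1,r2:Add1,r3:Add2,r4:7
c4: CDB Add1=3; issue ADD r2<-Add1 | r0:Mul1,r1:1,r2:Add1,r3:Add2,r4:7
c5: issue ADD r0<-Add3 | r0:Add3,r1:1,r2:Add1,r3:Add2,r4:7
c6: stall | r0:Add3,r1:1,r2:Add1,r3:Add2,r4:7
c7: CDB Add2=-2; issue SUB r2<-Add2 | r0:Add3,r1:1,r2:Add2,r3:-2,r4:7
c8: CDB Mul1=14; stall | r0:Add3,r1:1,r2:Add2,r3:-2,r4:7

STATUS = TAG Add3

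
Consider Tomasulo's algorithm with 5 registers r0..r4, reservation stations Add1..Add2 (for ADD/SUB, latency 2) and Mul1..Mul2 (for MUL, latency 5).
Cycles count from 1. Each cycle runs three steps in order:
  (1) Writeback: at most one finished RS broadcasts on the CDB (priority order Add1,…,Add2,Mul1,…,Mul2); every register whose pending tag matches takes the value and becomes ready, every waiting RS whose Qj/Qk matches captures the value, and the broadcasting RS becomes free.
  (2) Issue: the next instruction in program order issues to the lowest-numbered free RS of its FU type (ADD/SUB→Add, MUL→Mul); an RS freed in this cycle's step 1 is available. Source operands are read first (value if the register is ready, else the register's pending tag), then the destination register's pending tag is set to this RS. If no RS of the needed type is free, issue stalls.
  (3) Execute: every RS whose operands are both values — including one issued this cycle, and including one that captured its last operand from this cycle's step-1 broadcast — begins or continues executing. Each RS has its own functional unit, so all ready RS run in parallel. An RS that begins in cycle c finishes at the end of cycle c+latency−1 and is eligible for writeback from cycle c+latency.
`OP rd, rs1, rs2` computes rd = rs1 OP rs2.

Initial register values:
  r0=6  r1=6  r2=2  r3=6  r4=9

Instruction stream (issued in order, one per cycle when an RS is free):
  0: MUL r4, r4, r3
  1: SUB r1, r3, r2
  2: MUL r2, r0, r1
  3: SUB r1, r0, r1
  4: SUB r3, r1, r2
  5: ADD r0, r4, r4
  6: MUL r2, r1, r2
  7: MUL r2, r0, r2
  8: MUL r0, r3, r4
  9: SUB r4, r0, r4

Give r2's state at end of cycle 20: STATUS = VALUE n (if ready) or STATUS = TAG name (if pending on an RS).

  c1: issue MUL r4<-Mul1  regs: r0:6,r1:6,r2:2,r3:6,r4:Mul1
  c2: issue SUB r1<-Add1  regs: r0:6,r1:Add1,r2:2,r3:6,r4:Mul1
  c3: issue MUL r2<-Mul2  regs: r0:6,r1:Add1,r2:Mul2,r3:6,r4:Mul1
  c4: CDB Add1=4; issue SUB r1<-Add1  regs: r0:6,r1:Add1,r2:Mul2,r3:6,r4:Mul1
  c5: issue SUB r3<-Add2  regs: r0:6,r1:Add1,r2:Mul2,r3:Add2,r4:Mul1
  c6: CDB Add1=2; issue ADD r0<-Add1  regs: r0:Add1,r1:2,r2:Mul2,r3:Add2,r4:Mul1
  c7: CDB Mul1=54; issue MUL r2<-Mul1  regs: r0:Add1,r1:2,r2:Mul1,r3:Add2,r4:54
  c8: stall  regs: r0:Add1,r1:2,r2:Mul1,r3:Add2,r4:54
  c9: CDB Add1=108; stall  regs: r0:108,r1:2,r2:Mul1,r3:Add2,r4:54
  c10: CDB Mul2=24; issue MUL r2<-Mul2  regs: r0:108,r1:2,r2:Mul2,r3:Add2,r4:54
  c11: stall  regs: r0:108,r1:2,r2:Mul2,r3:Add2,r4:54
  c12: CDB Add2=-22; stall  regs: r0:108,r1:2,r2:Mul2,r3:-22,r4:54
  c13: stall  regs: r0:108,r1:2,r2:Mul2,r3:-22,r4:54
  c14: stall  regs: r0:108,r1:2,r2:Mul2,r3:-22,r4:54
  c15: CDB Mul1=48; issue MUL r0<-Mul1  regs: r0:Mul1,r1:2,r2:Mul2,r3:-22,r4:54
  c16: issue SUB r4<-Add1  regs: r0:Mul1,r1:2,r2:Mul2,r3:-22,r4:Add1
  c17: -  regs: r0:Mul1,r1:2,r2:Mul2,r3:-22,r4:Add1
  c18: -  regs: r0:Mul1,r1:2,r2:Mul2,r3:-22,r4:Add1
  c19: -  regs: r0:Mul1,r1:2,r2:Mul2,r3:-22,r4:Add1
  c20: CDB Mul1=-1188  regs: r0:-1188,r1:2,r2:Mul2,r3:-22,r4:Add1

STATUS = TAG Mul2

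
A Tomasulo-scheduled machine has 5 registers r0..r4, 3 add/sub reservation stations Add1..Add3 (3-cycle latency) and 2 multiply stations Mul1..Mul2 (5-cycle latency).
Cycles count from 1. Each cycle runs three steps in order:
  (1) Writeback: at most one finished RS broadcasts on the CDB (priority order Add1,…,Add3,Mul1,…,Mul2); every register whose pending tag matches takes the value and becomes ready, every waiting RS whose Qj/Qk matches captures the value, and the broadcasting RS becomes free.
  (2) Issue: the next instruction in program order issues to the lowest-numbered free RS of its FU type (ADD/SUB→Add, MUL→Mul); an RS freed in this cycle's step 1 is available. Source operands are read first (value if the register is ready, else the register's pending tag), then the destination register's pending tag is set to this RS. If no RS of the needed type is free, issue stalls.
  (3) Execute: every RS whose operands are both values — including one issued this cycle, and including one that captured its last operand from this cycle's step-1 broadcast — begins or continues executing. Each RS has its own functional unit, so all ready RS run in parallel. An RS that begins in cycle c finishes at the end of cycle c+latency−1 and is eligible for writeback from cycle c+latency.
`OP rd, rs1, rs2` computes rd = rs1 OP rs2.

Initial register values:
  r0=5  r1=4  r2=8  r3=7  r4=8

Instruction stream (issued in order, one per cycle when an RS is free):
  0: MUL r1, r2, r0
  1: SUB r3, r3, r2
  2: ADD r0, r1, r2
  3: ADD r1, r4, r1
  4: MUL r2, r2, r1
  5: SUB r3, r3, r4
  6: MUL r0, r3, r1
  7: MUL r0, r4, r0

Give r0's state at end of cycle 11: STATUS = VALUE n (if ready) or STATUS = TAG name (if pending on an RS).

STATUS = TAG Mul1

  c1: issue MUL r1<-Mul1  regs: r0:5,r1:Mul1,r2:8,r3:7,r4:8
  c2: issue SUB r3<-Add1  regs: r0:5,r1:Mul1,r2:8,r3:Add1,r4:8
  c3: issue ADD r0<-Add2  regs: r0:Add2,r1:Mul1,r2:8,r3:Add1,r4:8
  c4: issue ADD r1<-Add3  regs: r0:Add2,r1:Add3,r2:8,r3:Add1,r4:8
  c5: CDB Add1=-1; issue MUL r2<-Mul2  regs: r0:Add2,r1:Add3,r2:Mul2,r3:-1,r4:8
  c6: CDB Mul1=40; issue SUB r3<-Add1  regs: r0:Add2,r1:Add3,r2:Mul2,r3:Add1,r4:8
  c7: issue MUL r0<-Mul1  regs: r0:Mul1,r1:Add3,r2:Mul2,r3:Add1,r4:8
  c8: stall  regs: r0:Mul1,r1:Add3,r2:Mul2,r3:Add1,r4:8
  c9: CDB Add1=-9; stall  regs: r0:Mul1,r1:Add3,r2:Mul2,r3:-9,r4:8
  c10: CDB Add2=48; stall  regs: r0:Mul1,r1:Add3,r2:Mul2,r3:-9,r4:8
  c11: CDB Add3=48; stall  regs: r0:Mul1,r1:48,r2:Mul2,r3:-9,r4:8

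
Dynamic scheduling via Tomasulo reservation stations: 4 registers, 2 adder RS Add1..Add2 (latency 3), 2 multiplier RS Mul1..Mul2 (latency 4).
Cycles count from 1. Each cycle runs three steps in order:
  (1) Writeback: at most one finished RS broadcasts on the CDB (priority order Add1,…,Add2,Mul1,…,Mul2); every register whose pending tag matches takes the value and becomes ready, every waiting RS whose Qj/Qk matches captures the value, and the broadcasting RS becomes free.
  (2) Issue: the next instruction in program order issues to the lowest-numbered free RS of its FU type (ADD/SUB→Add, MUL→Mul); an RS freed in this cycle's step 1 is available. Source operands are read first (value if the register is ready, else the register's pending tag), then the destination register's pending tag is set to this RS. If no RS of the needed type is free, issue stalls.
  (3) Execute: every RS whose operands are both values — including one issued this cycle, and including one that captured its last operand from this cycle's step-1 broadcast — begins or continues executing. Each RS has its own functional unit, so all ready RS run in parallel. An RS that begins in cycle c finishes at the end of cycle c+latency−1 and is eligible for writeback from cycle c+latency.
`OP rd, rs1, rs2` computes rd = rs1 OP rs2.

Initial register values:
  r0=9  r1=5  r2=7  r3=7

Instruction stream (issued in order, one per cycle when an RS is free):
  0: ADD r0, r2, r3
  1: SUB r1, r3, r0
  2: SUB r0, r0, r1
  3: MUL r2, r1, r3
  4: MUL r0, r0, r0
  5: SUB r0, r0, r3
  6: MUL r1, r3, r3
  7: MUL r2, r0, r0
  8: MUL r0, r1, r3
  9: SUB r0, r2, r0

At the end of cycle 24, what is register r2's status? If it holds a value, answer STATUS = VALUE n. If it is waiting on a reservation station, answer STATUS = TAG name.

c1: issue ADD r0<-Add1 | r0:Add1,r1:5,r2:7,r3:7
c2: issue SUB r1<-Add2 | r0:Add1,r1:Add2,r2:7,r3:7
c3: stall | r0:Add1,r1:Add2,r2:7,r3:7
c4: CDB Add1=14; issue SUB r0<-Add1 | r0:Add1,r1:Add2,r2:7,r3:7
c5: issue MUL r2<-Mul1 | r0:Add1,r1:Add2,r2:Mul1,r3:7
c6: issue MUL r0<-Mul2 | r0:Mul2,r1:Add2,r2:Mul1,r3:7
c7: CDB Add2=-7; issue SUB r0<-Add2 | r0:Add2,r1:-7,r2:Mul1,r3:7
c8: stall | r0:Add2,r1:-7,r2:Mul1,r3:7
c9: stall | r0:Add2,r1:-7,r2:Mul1,r3:7
c10: CDB Add1=21; stall | r0:Add2,r1:-7,r2:Mul1,r3:7
c11: CDB Mul1=-49; issue MUL r1<-Mul1 | r0:Add2,r1:Mul1,r2:-49,r3:7
c12: stall | r0:Add2,r1:Mul1,r2:-49,r3:7
c13: stall | r0:Add2,r1:Mul1,r2:-49,r3:7
c14: CDB Mul2=441; issue MUL r2<-Mul2 | r0:Add2,r1:Mul1,r2:Mul2,r3:7
c15: CDB Mul1=49; issue MUL r0<-Mul1 | r0:Mul1,r1:49,r2:Mul2,r3:7
c16: issue SUB r0<-Add1 | r0:Add1,r1:49,r2:Mul2,r3:7
c17: CDB Add2=434 | r0:Add1,r1:49,r2:Mul2,r3:7
c18: - | r0:Add1,r1:49,r2:Mul2,r3:7
c19: CDB Mul1=343 | r0:Add1,r1:49,r2:Mul2,r3:7
c20: - | r0:Add1,r1:49,r2:Mul2,r3:7
c21: CDB Mul2=188356 | r0:Add1,r1:49,r2:188356,r3:7
c22: - | r0:Add1,r1:49,r2:188356,r3:7
c23: - | r0:Add1,r1:49,r2:188356,r3:7
c24: CDB Add1=188013 | r0:188013,r1:49,r2:188356,r3:7

STATUS = VALUE 188356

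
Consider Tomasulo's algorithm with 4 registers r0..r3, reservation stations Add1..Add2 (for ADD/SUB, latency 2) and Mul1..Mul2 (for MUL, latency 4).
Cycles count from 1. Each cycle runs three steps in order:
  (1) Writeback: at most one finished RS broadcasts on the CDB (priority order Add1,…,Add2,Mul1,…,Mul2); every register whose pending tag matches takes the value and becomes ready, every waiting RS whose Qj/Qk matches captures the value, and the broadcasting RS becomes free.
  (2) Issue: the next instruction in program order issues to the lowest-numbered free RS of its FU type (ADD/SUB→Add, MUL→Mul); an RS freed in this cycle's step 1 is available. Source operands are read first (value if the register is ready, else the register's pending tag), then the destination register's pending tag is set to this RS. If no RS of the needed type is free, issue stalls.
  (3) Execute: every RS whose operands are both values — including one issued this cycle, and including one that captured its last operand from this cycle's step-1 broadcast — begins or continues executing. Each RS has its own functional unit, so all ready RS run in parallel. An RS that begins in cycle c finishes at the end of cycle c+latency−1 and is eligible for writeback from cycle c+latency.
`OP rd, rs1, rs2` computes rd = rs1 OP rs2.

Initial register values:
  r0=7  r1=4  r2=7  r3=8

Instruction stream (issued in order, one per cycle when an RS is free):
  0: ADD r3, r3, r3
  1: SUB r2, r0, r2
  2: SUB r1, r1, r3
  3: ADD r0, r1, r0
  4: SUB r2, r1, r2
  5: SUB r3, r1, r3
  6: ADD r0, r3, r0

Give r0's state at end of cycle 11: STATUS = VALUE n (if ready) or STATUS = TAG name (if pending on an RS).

STATUS = VALUE -33

cycle 1: issue ADD r3<-Add1 // r0:7,r1:4,r2:7,r3:Add1
cycle 2: issue SUB r2<-Add2 // r0:7,r1:4,r2:Add2,r3:Add1
cycle 3: CDB Add1=16; issue SUB r1<-Add1 // r0:7,r1:Add1,r2:Add2,r3:16
cycle 4: CDB Add2=0; issue ADD r0<-Add2 // r0:Add2,r1:Add1,r2:0,r3:16
cycle 5: CDB Add1=-12; issue SUB r2<-Add1 // r0:Add2,r1:-12,r2:Add1,r3:16
cycle 6: stall // r0:Add2,r1:-12,r2:Add1,r3:16
cycle 7: CDB Add1=-12; issue SUB r3<-Add1 // r0:Add2,r1:-12,r2:-12,r3:Add1
cycle 8: CDB Add2=-5; issue ADD r0<-Add2 // r0:Add2,r1:-12,r2:-12,r3:Add1
cycle 9: CDB Add1=-28 // r0:Add2,r1:-12,r2:-12,r3:-28
cycle 10: - // r0:Add2,r1:-12,r2:-12,r3:-28
cycle 11: CDB Add2=-33 // r0:-33,r1:-12,r2:-12,r3:-28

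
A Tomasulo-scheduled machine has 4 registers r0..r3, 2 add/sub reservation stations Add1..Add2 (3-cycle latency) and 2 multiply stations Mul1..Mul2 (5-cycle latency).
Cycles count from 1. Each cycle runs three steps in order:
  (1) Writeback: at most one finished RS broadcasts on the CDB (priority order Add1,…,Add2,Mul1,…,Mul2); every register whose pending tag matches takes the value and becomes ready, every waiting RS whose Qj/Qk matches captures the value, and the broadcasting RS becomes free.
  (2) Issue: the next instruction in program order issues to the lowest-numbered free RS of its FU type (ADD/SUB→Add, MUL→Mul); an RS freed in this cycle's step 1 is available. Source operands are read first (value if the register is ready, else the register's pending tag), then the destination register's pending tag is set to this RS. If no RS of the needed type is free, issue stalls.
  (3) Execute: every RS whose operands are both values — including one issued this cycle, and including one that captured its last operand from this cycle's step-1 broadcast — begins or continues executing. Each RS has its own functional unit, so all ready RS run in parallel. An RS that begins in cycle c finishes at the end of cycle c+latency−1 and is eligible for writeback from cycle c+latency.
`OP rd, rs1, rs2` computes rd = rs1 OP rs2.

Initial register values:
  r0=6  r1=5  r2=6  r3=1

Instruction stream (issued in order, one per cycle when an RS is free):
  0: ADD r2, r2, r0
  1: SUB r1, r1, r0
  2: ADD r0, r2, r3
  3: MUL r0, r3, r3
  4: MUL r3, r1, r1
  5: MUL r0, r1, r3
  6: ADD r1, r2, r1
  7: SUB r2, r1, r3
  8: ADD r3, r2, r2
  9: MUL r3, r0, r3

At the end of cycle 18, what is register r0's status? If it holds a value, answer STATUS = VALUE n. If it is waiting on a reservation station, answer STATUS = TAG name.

c1: issue ADD r2<-Add1 | r0:6,r1:5,r2:Add1,r3:1
c2: issue SUB r1<-Add2 | r0:6,r1:Add2,r2:Add1,r3:1
c3: stall | r0:6,r1:Add2,r2:Add1,r3:1
c4: CDB Add1=12; issue ADD r0<-Add1 | r0:Add1,r1:Add2,r2:12,r3:1
c5: CDB Add2=-1; issue MUL r0<-Mul1 | r0:Mul1,r1:-1,r2:12,r3:1
c6: issue MUL r3<-Mul2 | r0:Mul1,r1:-1,r2:12,r3:Mul2
c7: CDB Add1=13; stall | r0:Mul1,r1:-1,r2:12,r3:Mul2
c8: stall | r0:Mul1,r1:-1,r2:12,r3:Mul2
c9: stall | r0:Mul1,r1:-1,r2:12,r3:Mul2
c10: CDB Mul1=1; issue MUL r0<-Mul1 | r0:Mul1,r1:-1,r2:12,r3:Mul2
c11: CDB Mul2=1; issue ADD r1<-Add1 | r0:Mul1,r1:Add1,r2:12,r3:1
c12: issue SUB r2<-Add2 | r0:Mul1,r1:Add1,r2:Add2,r3:1
c13: stall | r0:Mul1,r1:Add1,r2:Add2,r3:1
c14: CDB Add1=11; issue ADD r3<-Add1 | r0:Mul1,r1:11,r2:Add2,r3:Add1
c15: issue MUL r3<-Mul2 | r0:Mul1,r1:11,r2:Add2,r3:Mul2
c16: CDB Mul1=-1 | r0:-1,r1:11,r2:Add2,r3:Mul2
c17: CDB Add2=10 | r0:-1,r1:11,r2:10,r3:Mul2
c18: - | r0:-1,r1:11,r2:10,r3:Mul2

STATUS = VALUE -1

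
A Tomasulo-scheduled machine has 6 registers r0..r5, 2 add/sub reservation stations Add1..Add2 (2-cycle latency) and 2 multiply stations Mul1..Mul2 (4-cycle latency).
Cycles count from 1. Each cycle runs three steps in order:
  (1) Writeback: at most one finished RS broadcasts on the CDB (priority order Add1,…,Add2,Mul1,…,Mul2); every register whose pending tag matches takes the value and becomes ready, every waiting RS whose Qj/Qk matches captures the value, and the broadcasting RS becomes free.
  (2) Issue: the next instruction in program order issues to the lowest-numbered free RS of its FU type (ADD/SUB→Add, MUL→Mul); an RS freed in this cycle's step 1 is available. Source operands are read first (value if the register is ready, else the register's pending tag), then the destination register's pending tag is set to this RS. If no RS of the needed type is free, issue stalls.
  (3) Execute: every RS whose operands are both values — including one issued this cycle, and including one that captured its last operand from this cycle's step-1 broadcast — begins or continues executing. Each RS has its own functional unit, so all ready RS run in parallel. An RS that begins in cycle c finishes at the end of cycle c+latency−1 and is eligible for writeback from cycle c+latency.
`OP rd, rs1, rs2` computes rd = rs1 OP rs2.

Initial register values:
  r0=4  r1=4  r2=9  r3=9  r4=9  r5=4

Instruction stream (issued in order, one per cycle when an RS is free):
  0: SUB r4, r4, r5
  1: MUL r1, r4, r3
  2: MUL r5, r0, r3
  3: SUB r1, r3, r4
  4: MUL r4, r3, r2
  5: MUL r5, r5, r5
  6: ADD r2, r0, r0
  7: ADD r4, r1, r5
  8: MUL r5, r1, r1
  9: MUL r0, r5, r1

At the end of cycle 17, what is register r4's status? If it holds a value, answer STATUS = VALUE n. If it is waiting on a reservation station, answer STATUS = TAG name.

  c1: issue SUB r4<-Add1  regs: r0:4,r1:4,r2:9,r3:9,r4:Add1,r5:4
  c2: issue MUL r1<-Mul1  regs: r0:4,r1:Mul1,r2:9,r3:9,r4:Add1,r5:4
  c3: CDB Add1=5; issue MUL r5<-Mul2  regs: r0:4,r1:Mul1,r2:9,r3:9,r4:5,r5:Mul2
  c4: issue SUB r1<-Add1  regs: r0:4,r1:Add1,r2:9,r3:9,r4:5,r5:Mul2
  c5: stall  regs: r0:4,r1:Add1,r2:9,r3:9,r4:5,r5:Mul2
  c6: CDB Add1=4; stall  regs: r0:4,r1:4,r2:9,r3:9,r4:5,r5:Mul2
  c7: CDB Mul1=45; issue MUL r4<-Mul1  regs: r0:4,r1:4,r2:9,r3:9,r4:Mul1,r5:Mul2
  c8: CDB Mul2=36; issue MUL r5<-Mul2  regs: r0:4,r1:4,r2:9,r3:9,r4:Mul1,r5:Mul2
  c9: issue ADD r2<-Add1  regs: r0:4,r1:4,r2:Add1,r3:9,r4:Mul1,r5:Mul2
  c10: issue ADD r4<-Add2  regs: r0:4,r1:4,r2:Add1,r3:9,r4:Add2,r5:Mul2
  c11: CDB Add1=8; stall  regs: r0:4,r1:4,r2:8,r3:9,r4:Add2,r5:Mul2
  c12: CDB Mul1=81; issue MUL r5<-Mul1  regs: r0:4,r1:4,r2:8,r3:9,r4:Add2,r5:Mul1
  c13: CDB Mul2=1296; issue MUL r0<-Mul2  regs: r0:Mul2,r1:4,r2:8,r3:9,r4:Add2,r5:Mul1
  c14: -  regs: r0:Mul2,r1:4,r2:8,r3:9,r4:Add2,r5:Mul1
  c15: CDB Add2=1300  regs: r0:Mul2,r1:4,r2:8,r3:9,r4:1300,r5:Mul1
  c16: CDB Mul1=16  regs: r0:Mul2,r1:4,r2:8,r3:9,r4:1300,r5:16
  c17: -  regs: r0:Mul2,r1:4,r2:8,r3:9,r4:1300,r5:16

STATUS = VALUE 1300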